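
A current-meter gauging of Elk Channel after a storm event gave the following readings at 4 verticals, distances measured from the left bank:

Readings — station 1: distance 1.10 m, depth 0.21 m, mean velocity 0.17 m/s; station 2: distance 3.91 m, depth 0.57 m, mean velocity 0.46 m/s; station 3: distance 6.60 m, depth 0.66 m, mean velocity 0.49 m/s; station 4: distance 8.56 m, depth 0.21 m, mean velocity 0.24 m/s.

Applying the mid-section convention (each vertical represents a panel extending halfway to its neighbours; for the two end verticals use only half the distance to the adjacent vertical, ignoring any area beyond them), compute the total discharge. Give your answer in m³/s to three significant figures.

w_1 = (3.91 − 1.10)/2 = 1.405 m; q_1 = 0.17 × 0.21 × 1.405 = 0.05016 m³/s
w_2 = (6.60 − 1.10)/2 = 2.75 m; q_2 = 0.46 × 0.57 × 2.75 = 0.7211 m³/s
w_3 = (8.56 − 3.91)/2 = 2.325 m; q_3 = 0.49 × 0.66 × 2.325 = 0.7519 m³/s
w_4 = (8.56 − 6.60)/2 = 0.98 m; q_4 = 0.24 × 0.21 × 0.98 = 0.04939 m³/s
Q = Σ qᵢ = 1.573 m³/s

1.57 m³/s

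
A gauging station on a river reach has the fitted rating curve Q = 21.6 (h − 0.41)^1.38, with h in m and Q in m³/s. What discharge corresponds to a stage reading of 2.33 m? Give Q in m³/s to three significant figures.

53.1 m³/s

Q = 21.6 × (2.33 − 0.41)^1.38 = 21.6 × 1.92^1.38 = 53.14 m³/s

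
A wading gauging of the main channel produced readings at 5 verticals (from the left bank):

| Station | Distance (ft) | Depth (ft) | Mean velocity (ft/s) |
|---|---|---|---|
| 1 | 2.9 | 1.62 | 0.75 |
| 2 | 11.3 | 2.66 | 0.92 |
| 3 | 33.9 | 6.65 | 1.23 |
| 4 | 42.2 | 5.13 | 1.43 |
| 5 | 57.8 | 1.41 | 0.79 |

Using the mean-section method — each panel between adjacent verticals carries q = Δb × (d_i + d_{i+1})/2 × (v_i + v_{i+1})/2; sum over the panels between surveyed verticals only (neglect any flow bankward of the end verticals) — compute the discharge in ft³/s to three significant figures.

Panel 1-2: Δb = 8.4 ft, d̄ = (1.62+2.66)/2 = 2.14, v̄ = (0.75+0.92)/2 = 0.835 → q = 8.4×2.14×0.835 = 15.01 ft³/s
Panel 2-3: Δb = 22.6 ft, d̄ = (2.66+6.65)/2 = 4.655, v̄ = (0.92+1.23)/2 = 1.075 → q = 22.6×4.655×1.075 = 113.1 ft³/s
Panel 3-4: Δb = 8.3 ft, d̄ = (6.65+5.13)/2 = 5.89, v̄ = (1.23+1.43)/2 = 1.33 → q = 8.3×5.89×1.33 = 65.02 ft³/s
Panel 4-5: Δb = 15.6 ft, d̄ = (5.13+1.41)/2 = 3.27, v̄ = (1.43+0.79)/2 = 1.11 → q = 15.6×3.27×1.11 = 56.62 ft³/s
Q = Σ q = 249.7 ft³/s

250 ft³/s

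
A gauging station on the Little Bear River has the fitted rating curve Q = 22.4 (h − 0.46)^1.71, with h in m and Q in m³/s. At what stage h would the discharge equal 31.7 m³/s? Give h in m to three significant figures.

h − h₀ = (Q/C)^(1/b) = (31.7/22.4)^(1/1.71) = 1.225 m
h = 0.46 + 1.225 = 1.685 m

1.69 m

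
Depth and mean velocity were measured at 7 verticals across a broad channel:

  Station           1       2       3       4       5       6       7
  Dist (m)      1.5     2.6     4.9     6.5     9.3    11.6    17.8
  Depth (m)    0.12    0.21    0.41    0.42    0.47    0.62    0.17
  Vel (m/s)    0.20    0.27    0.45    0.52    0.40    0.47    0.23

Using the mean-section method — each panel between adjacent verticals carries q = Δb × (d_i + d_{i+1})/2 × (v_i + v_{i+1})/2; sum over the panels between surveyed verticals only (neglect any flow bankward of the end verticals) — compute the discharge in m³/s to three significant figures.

2.60 m³/s

Panel 1-2: Δb = 1.1 m, d̄ = (0.12+0.21)/2 = 0.165, v̄ = (0.20+0.27)/2 = 0.235 → q = 1.1×0.165×0.235 = 0.04265 m³/s
Panel 2-3: Δb = 2.3 m, d̄ = (0.21+0.41)/2 = 0.31, v̄ = (0.27+0.45)/2 = 0.36 → q = 2.3×0.31×0.36 = 0.2567 m³/s
Panel 3-4: Δb = 1.6 m, d̄ = (0.41+0.42)/2 = 0.415, v̄ = (0.45+0.52)/2 = 0.485 → q = 1.6×0.415×0.485 = 0.3220 m³/s
Panel 4-5: Δb = 2.8 m, d̄ = (0.42+0.47)/2 = 0.445, v̄ = (0.52+0.40)/2 = 0.46 → q = 2.8×0.445×0.46 = 0.5732 m³/s
Panel 5-6: Δb = 2.3 m, d̄ = (0.47+0.62)/2 = 0.545, v̄ = (0.40+0.47)/2 = 0.435 → q = 2.3×0.545×0.435 = 0.5453 m³/s
Panel 6-7: Δb = 6.2 m, d̄ = (0.62+0.17)/2 = 0.395, v̄ = (0.47+0.23)/2 = 0.35 → q = 6.2×0.395×0.35 = 0.8572 m³/s
Q = Σ q = 2.597 m³/s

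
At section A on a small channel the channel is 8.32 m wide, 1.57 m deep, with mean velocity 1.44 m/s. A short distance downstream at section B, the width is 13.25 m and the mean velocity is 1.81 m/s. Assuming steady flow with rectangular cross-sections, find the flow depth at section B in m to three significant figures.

0.784 m

Q = A₁V₁ = (8.32×1.57) × 1.44 = 18.81 m³/s
d₂ = Q/(b₂ V₂) = 18.81/(13.25×1.81) = 0.7843 m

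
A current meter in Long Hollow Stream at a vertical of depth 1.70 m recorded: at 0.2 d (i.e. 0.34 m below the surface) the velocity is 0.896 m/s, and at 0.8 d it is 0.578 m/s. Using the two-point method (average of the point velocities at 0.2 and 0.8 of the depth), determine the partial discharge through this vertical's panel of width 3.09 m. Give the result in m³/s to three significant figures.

v̄ = (0.896 + 0.578) / 2 = 0.7370 m/s
q = v̄ × d × w = 0.7370 × 1.70 × 3.09 = 3.871 m³/s

3.87 m³/s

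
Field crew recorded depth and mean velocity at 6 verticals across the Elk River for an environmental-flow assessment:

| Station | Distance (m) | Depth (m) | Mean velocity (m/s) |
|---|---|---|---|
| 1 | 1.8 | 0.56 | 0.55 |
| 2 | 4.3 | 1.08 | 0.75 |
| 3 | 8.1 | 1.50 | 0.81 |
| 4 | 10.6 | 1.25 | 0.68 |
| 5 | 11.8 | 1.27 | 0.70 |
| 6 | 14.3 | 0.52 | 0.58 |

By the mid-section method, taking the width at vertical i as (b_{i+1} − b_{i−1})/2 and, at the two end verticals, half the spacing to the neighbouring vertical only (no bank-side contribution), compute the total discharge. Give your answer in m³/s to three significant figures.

w_1 = (4.3 − 1.8)/2 = 1.25 m; q_1 = 0.55 × 0.56 × 1.25 = 0.3850 m³/s
w_2 = (8.1 − 1.8)/2 = 3.15 m; q_2 = 0.75 × 1.08 × 3.15 = 2.552 m³/s
w_3 = (10.6 − 4.3)/2 = 3.15 m; q_3 = 0.81 × 1.50 × 3.15 = 3.827 m³/s
w_4 = (11.8 − 8.1)/2 = 1.85 m; q_4 = 0.68 × 1.25 × 1.85 = 1.573 m³/s
w_5 = (14.3 − 10.6)/2 = 1.85 m; q_5 = 0.70 × 1.27 × 1.85 = 1.645 m³/s
w_6 = (14.3 − 11.8)/2 = 1.25 m; q_6 = 0.58 × 0.52 × 1.25 = 0.3770 m³/s
Q = Σ qᵢ = 10.36 m³/s

10.4 m³/s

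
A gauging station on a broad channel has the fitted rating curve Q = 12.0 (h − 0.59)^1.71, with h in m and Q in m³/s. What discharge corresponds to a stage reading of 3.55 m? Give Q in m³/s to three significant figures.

Q = 12.0 × (3.55 − 0.59)^1.71 = 12.0 × 2.96^1.71 = 76.75 m³/s

76.8 m³/s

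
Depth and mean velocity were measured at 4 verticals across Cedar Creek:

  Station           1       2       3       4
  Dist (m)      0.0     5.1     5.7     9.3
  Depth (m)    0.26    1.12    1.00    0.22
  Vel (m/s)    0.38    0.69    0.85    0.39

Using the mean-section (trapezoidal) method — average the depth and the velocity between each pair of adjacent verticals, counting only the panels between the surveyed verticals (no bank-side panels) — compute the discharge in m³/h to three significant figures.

Panel 1-2: Δb = 5.1 m, d̄ = (0.26+1.12)/2 = 0.69, v̄ = (0.38+0.69)/2 = 0.535 → q = 5.1×0.69×0.535 = 1.883 m³/s
Panel 2-3: Δb = 0.6 m, d̄ = (1.12+1.00)/2 = 1.06, v̄ = (0.69+0.85)/2 = 0.77 → q = 0.6×1.06×0.77 = 0.4897 m³/s
Panel 3-4: Δb = 3.6 m, d̄ = (1.00+0.22)/2 = 0.61, v̄ = (0.85+0.39)/2 = 0.62 → q = 3.6×0.61×0.62 = 1.362 m³/s
Q = Σ q = 3.734 m³/s
= 3.734 × 3600 = 13440 m³/h

13400 m³/h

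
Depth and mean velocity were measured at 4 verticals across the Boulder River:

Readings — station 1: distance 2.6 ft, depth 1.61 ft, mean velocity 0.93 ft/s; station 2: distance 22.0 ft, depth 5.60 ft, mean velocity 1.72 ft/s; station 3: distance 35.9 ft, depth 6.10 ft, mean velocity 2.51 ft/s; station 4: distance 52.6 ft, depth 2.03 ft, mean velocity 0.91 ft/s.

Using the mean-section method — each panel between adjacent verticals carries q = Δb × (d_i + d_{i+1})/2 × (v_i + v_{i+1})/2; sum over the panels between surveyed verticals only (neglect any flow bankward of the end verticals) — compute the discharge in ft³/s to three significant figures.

Panel 1-2: Δb = 19.4 ft, d̄ = (1.61+5.60)/2 = 3.605, v̄ = (0.93+1.72)/2 = 1.325 → q = 19.4×3.605×1.325 = 92.67 ft³/s
Panel 2-3: Δb = 13.9 ft, d̄ = (5.60+6.10)/2 = 5.85, v̄ = (1.72+2.51)/2 = 2.115 → q = 13.9×5.85×2.115 = 172.0 ft³/s
Panel 3-4: Δb = 16.7 ft, d̄ = (6.10+2.03)/2 = 4.065, v̄ = (2.51+0.91)/2 = 1.71 → q = 16.7×4.065×1.71 = 116.1 ft³/s
Q = Σ q = 380.7 ft³/s

381 ft³/s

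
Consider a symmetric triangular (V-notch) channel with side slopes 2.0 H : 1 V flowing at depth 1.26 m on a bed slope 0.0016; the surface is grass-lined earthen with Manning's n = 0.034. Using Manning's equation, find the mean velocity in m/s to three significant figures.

0.803 m/s

A = z·y² = 2.0×1.26² = 3.175 m²
P = 2y√(1+z²) = 2×1.26×√(1+2.0²) = 5.635 m
R = A/P = 3.175/5.635 = 0.5635 m
Q = (1/n)·A·R^(2/3)·S^(1/2) = (1/0.034) × 3.175 × 0.5635^(2/3) × 0.0016^(1/2) = 2.548 m³/s
V = Q/A = 2.548/3.175 = 0.8026 m/s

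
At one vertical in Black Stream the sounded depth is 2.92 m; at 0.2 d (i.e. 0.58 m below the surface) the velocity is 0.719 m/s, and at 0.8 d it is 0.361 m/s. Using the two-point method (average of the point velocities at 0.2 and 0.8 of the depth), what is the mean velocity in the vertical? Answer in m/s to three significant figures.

0.540 m/s

v̄ = (0.719 + 0.361) / 2 = 0.5400 m/s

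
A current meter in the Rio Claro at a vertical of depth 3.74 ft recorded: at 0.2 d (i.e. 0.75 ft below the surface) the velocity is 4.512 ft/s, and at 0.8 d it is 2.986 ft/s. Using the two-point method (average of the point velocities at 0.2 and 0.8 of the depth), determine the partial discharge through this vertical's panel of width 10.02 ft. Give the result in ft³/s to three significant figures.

v̄ = (4.512 + 2.986) / 2 = 3.749 ft/s
q = v̄ × d × w = 3.749 × 3.74 × 10.02 = 140.5 ft³/s

140 ft³/s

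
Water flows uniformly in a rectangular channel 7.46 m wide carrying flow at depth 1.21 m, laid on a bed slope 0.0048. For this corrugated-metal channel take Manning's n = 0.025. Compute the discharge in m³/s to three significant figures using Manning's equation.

23.6 m³/s

A = b·y = 7.46 × 1.21 = 9.027 m²
P = b + 2y = 7.46 + 2×1.21 = 9.880 m
R = A/P = 9.027/9.880 = 0.9136 m
Q = (1/n)·A·R^(2/3)·S^(1/2) = (1/0.025) × 9.027 × 0.9136^(2/3) × 0.0048^(1/2) = 23.55 m³/s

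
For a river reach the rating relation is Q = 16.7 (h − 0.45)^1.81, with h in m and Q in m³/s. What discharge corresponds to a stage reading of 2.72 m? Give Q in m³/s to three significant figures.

73.6 m³/s

Q = 16.7 × (2.72 − 0.45)^1.81 = 16.7 × 2.27^1.81 = 73.64 m³/s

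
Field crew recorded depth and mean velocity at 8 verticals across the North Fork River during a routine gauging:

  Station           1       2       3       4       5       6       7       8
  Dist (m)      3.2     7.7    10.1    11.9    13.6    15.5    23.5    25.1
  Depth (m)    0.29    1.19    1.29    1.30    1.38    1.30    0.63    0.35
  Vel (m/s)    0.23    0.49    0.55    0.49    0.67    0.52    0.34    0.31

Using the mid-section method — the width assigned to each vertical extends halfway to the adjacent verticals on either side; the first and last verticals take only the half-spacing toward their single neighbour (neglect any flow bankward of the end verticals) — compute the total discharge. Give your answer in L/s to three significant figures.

w_1 = (7.7 − 3.2)/2 = 2.25 m; q_1 = 0.23 × 0.29 × 2.25 = 0.1501 m³/s
w_2 = (10.1 − 3.2)/2 = 3.45 m; q_2 = 0.49 × 1.19 × 3.45 = 2.012 m³/s
w_3 = (11.9 − 7.7)/2 = 2.1 m; q_3 = 0.55 × 1.29 × 2.1 = 1.490 m³/s
w_4 = (13.6 − 10.1)/2 = 1.75 m; q_4 = 0.49 × 1.30 × 1.75 = 1.115 m³/s
w_5 = (15.5 − 11.9)/2 = 1.8 m; q_5 = 0.67 × 1.38 × 1.8 = 1.664 m³/s
w_6 = (23.5 − 13.6)/2 = 4.95 m; q_6 = 0.52 × 1.30 × 4.95 = 3.346 m³/s
w_7 = (25.1 − 15.5)/2 = 4.8 m; q_7 = 0.34 × 0.63 × 4.8 = 1.028 m³/s
w_8 = (25.1 − 23.5)/2 = 0.8 m; q_8 = 0.31 × 0.35 × 0.8 = 0.08680 m³/s
Q = Σ qᵢ = 10.89 m³/s
= 10.89 × 1000 = 10890 L/s

10900 L/s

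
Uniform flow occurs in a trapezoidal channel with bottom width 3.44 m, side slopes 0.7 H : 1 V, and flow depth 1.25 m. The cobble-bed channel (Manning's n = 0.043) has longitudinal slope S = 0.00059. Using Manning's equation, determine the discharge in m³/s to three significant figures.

A = (b + z·y)·y = (3.44 + 0.7×1.25)×1.25 = 5.394 m²
P = b + 2y√(1+z²) = 3.44 + 2×1.25×√(1+0.7²) = 6.492 m
R = A/P = 5.394/6.492 = 0.8309 m
Q = (1/n)·A·R^(2/3)·S^(1/2) = (1/0.043) × 5.394 × 0.8309^(2/3) × 0.00059^(1/2) = 2.693 m³/s

2.69 m³/s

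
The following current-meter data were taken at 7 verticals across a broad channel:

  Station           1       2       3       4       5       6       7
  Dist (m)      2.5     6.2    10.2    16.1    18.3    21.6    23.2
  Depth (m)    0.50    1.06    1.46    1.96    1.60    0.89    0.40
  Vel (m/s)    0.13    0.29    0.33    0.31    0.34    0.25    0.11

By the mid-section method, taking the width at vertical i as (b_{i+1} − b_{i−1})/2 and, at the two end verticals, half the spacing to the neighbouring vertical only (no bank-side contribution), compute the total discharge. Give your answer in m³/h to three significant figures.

w_1 = (6.2 − 2.5)/2 = 1.85 m; q_1 = 0.13 × 0.50 × 1.85 = 0.1203 m³/s
w_2 = (10.2 − 2.5)/2 = 3.85 m; q_2 = 0.29 × 1.06 × 3.85 = 1.183 m³/s
w_3 = (16.1 − 6.2)/2 = 4.95 m; q_3 = 0.33 × 1.46 × 4.95 = 2.385 m³/s
w_4 = (18.3 − 10.2)/2 = 4.05 m; q_4 = 0.31 × 1.96 × 4.05 = 2.461 m³/s
w_5 = (21.6 − 16.1)/2 = 2.75 m; q_5 = 0.34 × 1.60 × 2.75 = 1.496 m³/s
w_6 = (23.2 − 18.3)/2 = 2.45 m; q_6 = 0.25 × 0.89 × 2.45 = 0.5451 m³/s
w_7 = (23.2 − 21.6)/2 = 0.8 m; q_7 = 0.11 × 0.40 × 0.8 = 0.03520 m³/s
Q = Σ qᵢ = 8.226 m³/s
= 8.226 × 3600 = 29610 m³/h

29600 m³/h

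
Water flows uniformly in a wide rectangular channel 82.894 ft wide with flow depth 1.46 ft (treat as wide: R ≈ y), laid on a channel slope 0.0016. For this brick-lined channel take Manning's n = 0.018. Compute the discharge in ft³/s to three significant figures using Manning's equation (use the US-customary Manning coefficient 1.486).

A = b·y = 82.894 × 1.46 = 121.0 ft²
Wide channel: R ≈ y = 1.46 ft
Q = (1.486/n)·A·R^(2/3)·S^(1/2) = (1.486/0.018) × 121.0 × 1.460^(2/3) × 0.0016^(1/2) = 514.3 ft³/s

514 ft³/s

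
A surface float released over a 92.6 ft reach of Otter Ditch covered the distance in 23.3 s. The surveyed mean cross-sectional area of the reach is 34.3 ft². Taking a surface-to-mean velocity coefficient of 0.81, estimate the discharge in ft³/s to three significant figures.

v_surface = L / t̄ = 92.6 / 23.3 = 3.974 ft/s
v_mean = 0.81 × 3.974 = 3.219 ft/s
Q = A × v_mean = 34.3 × 3.219 = 110.4 ft³/s

110 ft³/s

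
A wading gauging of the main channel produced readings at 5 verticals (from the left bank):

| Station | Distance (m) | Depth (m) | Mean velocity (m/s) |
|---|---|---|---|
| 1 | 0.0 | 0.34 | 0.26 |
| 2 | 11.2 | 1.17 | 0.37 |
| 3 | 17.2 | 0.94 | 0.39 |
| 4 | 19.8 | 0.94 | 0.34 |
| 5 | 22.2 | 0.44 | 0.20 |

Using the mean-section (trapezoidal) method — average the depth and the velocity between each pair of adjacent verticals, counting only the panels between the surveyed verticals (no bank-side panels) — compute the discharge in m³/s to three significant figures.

6.41 m³/s

Panel 1-2: Δb = 11.2 m, d̄ = (0.34+1.17)/2 = 0.755, v̄ = (0.26+0.37)/2 = 0.315 → q = 11.2×0.755×0.315 = 2.664 m³/s
Panel 2-3: Δb = 6 m, d̄ = (1.17+0.94)/2 = 1.055, v̄ = (0.37+0.39)/2 = 0.38 → q = 6×1.055×0.38 = 2.405 m³/s
Panel 3-4: Δb = 2.6 m, d̄ = (0.94+0.94)/2 = 0.94, v̄ = (0.39+0.34)/2 = 0.365 → q = 2.6×0.94×0.365 = 0.8921 m³/s
Panel 4-5: Δb = 2.4 m, d̄ = (0.94+0.44)/2 = 0.69, v̄ = (0.34+0.20)/2 = 0.27 → q = 2.4×0.69×0.27 = 0.4471 m³/s
Q = Σ q = 6.408 m³/s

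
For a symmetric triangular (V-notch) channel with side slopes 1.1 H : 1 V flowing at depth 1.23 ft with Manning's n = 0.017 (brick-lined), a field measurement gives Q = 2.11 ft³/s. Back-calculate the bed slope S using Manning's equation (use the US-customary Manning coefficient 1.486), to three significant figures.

0.000601

A = z·y² = 1.1×1.23² = 1.664 ft²
P = 2y√(1+z²) = 2×1.23×√(1+1.1²) = 3.657 ft
R = A/P = 1.664/3.657 = 0.4551 ft
S = (Q·n / (1.486·A·R^(2/3)))² = (2.11×0.017 / (1.486×1.664×0.5916))² = 0.0006011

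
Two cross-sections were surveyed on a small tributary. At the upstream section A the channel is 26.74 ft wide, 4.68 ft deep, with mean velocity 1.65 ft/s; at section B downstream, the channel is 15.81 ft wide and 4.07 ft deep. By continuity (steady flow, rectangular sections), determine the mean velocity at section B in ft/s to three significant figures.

Q = A₁V₁ = (26.74×4.68) × 1.65 = 206.5 ft³/s
A₂ = 15.81 × 4.07 = 64.35 ft²
V₂ = Q/A₂ = 206.5/64.35 = 3.209 ft/s

3.21 ft/s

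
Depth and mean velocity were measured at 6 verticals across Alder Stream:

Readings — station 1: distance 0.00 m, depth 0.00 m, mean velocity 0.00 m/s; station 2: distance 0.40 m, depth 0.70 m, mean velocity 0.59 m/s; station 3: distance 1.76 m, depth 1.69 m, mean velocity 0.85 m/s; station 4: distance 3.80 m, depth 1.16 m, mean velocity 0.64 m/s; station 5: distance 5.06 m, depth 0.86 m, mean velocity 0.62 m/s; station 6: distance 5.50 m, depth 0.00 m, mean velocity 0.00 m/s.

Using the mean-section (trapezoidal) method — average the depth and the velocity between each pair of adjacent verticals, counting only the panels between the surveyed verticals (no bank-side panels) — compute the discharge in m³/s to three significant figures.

Panel 1-2: Δb = 0.4 m, d̄ = (0.00+0.70)/2 = 0.35, v̄ = (0.00+0.59)/2 = 0.295 → q = 0.4×0.35×0.295 = 0.04130 m³/s
Panel 2-3: Δb = 1.36 m, d̄ = (0.70+1.69)/2 = 1.195, v̄ = (0.59+0.85)/2 = 0.72 → q = 1.36×1.195×0.72 = 1.170 m³/s
Panel 3-4: Δb = 2.04 m, d̄ = (1.69+1.16)/2 = 1.425, v̄ = (0.85+0.64)/2 = 0.745 → q = 2.04×1.425×0.745 = 2.166 m³/s
Panel 4-5: Δb = 1.26 m, d̄ = (1.16+0.86)/2 = 1.01, v̄ = (0.64+0.62)/2 = 0.63 → q = 1.26×1.01×0.63 = 0.8017 m³/s
Panel 5-6: Δb = 0.44 m, d̄ = (0.86+0.00)/2 = 0.43, v̄ = (0.62+0.00)/2 = 0.31 → q = 0.44×0.43×0.31 = 0.05865 m³/s
Q = Σ q = 4.238 m³/s

4.24 m³/s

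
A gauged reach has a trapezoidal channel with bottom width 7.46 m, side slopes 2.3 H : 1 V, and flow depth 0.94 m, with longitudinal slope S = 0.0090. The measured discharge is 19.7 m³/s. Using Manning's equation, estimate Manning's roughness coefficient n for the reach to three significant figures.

A = (b + z·y)·y = (7.46 + 2.3×0.94)×0.94 = 9.045 m²
P = b + 2y√(1+z²) = 7.46 + 2×0.94×√(1+2.3²) = 12.18 m
R = A/P = 9.045/12.18 = 0.7429 m
n = (1/Q)·A·R^(2/3)·S^(1/2) = (1/19.7) × 9.045 × 0.8203 × 0.09487 = 0.03573

0.0357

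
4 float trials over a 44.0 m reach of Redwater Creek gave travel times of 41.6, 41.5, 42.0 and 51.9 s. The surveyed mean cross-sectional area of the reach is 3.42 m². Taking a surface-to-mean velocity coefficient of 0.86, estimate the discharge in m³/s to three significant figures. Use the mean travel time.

t̄ = (41.6 + 41.5 + 42.0 + 51.9) / 4 = 44.25 s
v_surface = L / t̄ = 44.0 / 44.25 = 0.9944 m/s
v_mean = 0.86 × 0.9944 = 0.8551 m/s
Q = A × v_mean = 3.42 × 0.8551 = 2.925 m³/s

2.92 m³/s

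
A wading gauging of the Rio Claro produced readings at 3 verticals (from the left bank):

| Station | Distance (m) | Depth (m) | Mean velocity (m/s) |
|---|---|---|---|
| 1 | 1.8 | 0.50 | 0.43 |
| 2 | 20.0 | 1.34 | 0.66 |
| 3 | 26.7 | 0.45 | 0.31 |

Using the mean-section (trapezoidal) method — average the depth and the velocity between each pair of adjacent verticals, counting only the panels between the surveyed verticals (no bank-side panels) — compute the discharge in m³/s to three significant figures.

12.0 m³/s

Panel 1-2: Δb = 18.2 m, d̄ = (0.50+1.34)/2 = 0.92, v̄ = (0.43+0.66)/2 = 0.545 → q = 18.2×0.92×0.545 = 9.125 m³/s
Panel 2-3: Δb = 6.7 m, d̄ = (1.34+0.45)/2 = 0.895, v̄ = (0.66+0.31)/2 = 0.485 → q = 6.7×0.895×0.485 = 2.908 m³/s
Q = Σ q = 12.03 m³/s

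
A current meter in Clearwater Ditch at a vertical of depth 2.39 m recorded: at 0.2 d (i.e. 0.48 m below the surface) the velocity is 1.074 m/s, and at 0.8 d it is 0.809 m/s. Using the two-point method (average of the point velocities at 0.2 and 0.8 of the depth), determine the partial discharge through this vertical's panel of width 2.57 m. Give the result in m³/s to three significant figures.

v̄ = (1.074 + 0.809) / 2 = 0.9415 m/s
q = v̄ × d × w = 0.9415 × 2.39 × 2.57 = 5.783 m³/s

5.78 m³/s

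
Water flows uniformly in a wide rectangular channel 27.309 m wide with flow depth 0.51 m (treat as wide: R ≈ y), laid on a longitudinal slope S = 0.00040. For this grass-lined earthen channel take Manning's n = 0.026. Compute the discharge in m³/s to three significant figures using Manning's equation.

6.84 m³/s

A = b·y = 27.309 × 0.51 = 13.93 m²
Wide channel: R ≈ y = 0.51 m
Q = (1/n)·A·R^(2/3)·S^(1/2) = (1/0.026) × 13.93 × 0.5100^(2/3) × 0.00040^(1/2) = 6.839 m³/s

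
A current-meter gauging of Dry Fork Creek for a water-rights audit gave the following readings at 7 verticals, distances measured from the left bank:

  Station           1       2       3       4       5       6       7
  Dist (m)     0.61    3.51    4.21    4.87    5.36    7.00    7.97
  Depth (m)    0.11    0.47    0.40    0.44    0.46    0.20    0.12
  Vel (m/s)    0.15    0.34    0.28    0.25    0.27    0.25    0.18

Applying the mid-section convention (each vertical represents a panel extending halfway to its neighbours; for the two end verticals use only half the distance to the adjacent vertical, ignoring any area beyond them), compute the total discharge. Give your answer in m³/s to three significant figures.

w_1 = (3.51 − 0.61)/2 = 1.45 m; q_1 = 0.15 × 0.11 × 1.45 = 0.02393 m³/s
w_2 = (4.21 − 0.61)/2 = 1.8 m; q_2 = 0.34 × 0.47 × 1.8 = 0.2876 m³/s
w_3 = (4.87 − 3.51)/2 = 0.68 m; q_3 = 0.28 × 0.40 × 0.68 = 0.07616 m³/s
w_4 = (5.36 − 4.21)/2 = 0.575 m; q_4 = 0.25 × 0.44 × 0.575 = 0.06325 m³/s
w_5 = (7.00 − 4.87)/2 = 1.065 m; q_5 = 0.27 × 0.46 × 1.065 = 0.1323 m³/s
w_6 = (7.97 − 5.36)/2 = 1.305 m; q_6 = 0.25 × 0.20 × 1.305 = 0.06525 m³/s
w_7 = (7.97 − 7.00)/2 = 0.485 m; q_7 = 0.18 × 0.12 × 0.485 = 0.01048 m³/s
Q = Σ qᵢ = 0.6590 m³/s

0.659 m³/s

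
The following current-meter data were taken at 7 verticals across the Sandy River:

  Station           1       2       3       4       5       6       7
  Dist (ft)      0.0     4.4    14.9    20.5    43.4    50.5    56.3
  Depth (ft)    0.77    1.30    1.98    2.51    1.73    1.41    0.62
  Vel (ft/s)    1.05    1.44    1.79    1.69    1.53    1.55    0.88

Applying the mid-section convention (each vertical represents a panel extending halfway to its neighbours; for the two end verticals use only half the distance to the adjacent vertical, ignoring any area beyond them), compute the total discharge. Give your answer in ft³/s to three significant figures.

w_1 = (4.4 − 0.0)/2 = 2.2 ft; q_1 = 1.05 × 0.77 × 2.2 = 1.779 ft³/s
w_2 = (14.9 − 0.0)/2 = 7.45 ft; q_2 = 1.44 × 1.30 × 7.45 = 13.95 ft³/s
w_3 = (20.5 − 4.4)/2 = 8.05 ft; q_3 = 1.79 × 1.98 × 8.05 = 28.53 ft³/s
w_4 = (43.4 − 14.9)/2 = 14.25 ft; q_4 = 1.69 × 2.51 × 14.25 = 60.45 ft³/s
w_5 = (50.5 − 20.5)/2 = 15 ft; q_5 = 1.53 × 1.73 × 15 = 39.70 ft³/s
w_6 = (56.3 − 43.4)/2 = 6.45 ft; q_6 = 1.55 × 1.41 × 6.45 = 14.10 ft³/s
w_7 = (56.3 − 50.5)/2 = 2.9 ft; q_7 = 0.88 × 0.62 × 2.9 = 1.582 ft³/s
Q = Σ qᵢ = 160.1 ft³/s

160 ft³/s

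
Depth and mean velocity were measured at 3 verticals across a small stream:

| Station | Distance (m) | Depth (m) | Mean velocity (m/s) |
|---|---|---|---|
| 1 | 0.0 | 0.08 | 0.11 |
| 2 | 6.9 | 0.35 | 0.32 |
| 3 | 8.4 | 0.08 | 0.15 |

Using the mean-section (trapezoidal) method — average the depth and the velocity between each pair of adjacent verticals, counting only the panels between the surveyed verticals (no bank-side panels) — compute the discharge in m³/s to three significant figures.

Panel 1-2: Δb = 6.9 m, d̄ = (0.08+0.35)/2 = 0.215, v̄ = (0.11+0.32)/2 = 0.215 → q = 6.9×0.215×0.215 = 0.3190 m³/s
Panel 2-3: Δb = 1.5 m, d̄ = (0.35+0.08)/2 = 0.215, v̄ = (0.32+0.15)/2 = 0.235 → q = 1.5×0.215×0.235 = 0.07579 m³/s
Q = Σ q = 0.3947 m³/s

0.395 m³/s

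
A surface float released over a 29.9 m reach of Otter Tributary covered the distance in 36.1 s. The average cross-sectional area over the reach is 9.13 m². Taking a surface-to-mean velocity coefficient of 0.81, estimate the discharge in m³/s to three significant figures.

v_surface = L / t̄ = 29.9 / 36.1 = 0.8283 m/s
v_mean = 0.81 × 0.8283 = 0.6709 m/s
Q = A × v_mean = 9.13 × 0.6709 = 6.125 m³/s

6.13 m³/s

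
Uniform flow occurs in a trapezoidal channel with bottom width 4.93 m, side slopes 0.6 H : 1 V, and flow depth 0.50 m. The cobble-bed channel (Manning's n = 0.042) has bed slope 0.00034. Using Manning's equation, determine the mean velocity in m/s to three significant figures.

A = (b + z·y)·y = (4.93 + 0.6×0.50)×0.50 = 2.615 m²
P = b + 2y√(1+z²) = 4.93 + 2×0.50×√(1+0.6²) = 6.096 m
R = A/P = 2.615/6.096 = 0.4290 m
Q = (1/n)·A·R^(2/3)·S^(1/2) = (1/0.042) × 2.615 × 0.4290^(2/3) × 0.00034^(1/2) = 0.6530 m³/s
V = Q/A = 0.6530/2.615 = 0.2497 m/s

0.250 m/s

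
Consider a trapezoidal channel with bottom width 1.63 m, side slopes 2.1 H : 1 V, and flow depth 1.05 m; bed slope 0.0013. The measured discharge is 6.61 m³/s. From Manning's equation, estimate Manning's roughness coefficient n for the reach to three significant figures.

A = (b + z·y)·y = (1.63 + 2.1×1.05)×1.05 = 4.027 m²
P = b + 2y√(1+z²) = 1.63 + 2×1.05×√(1+2.1²) = 6.514 m
R = A/P = 4.027/6.514 = 0.6181 m
n = (1/Q)·A·R^(2/3)·S^(1/2) = (1/6.61) × 4.027 × 0.7256 × 0.03606 = 0.01594

0.0159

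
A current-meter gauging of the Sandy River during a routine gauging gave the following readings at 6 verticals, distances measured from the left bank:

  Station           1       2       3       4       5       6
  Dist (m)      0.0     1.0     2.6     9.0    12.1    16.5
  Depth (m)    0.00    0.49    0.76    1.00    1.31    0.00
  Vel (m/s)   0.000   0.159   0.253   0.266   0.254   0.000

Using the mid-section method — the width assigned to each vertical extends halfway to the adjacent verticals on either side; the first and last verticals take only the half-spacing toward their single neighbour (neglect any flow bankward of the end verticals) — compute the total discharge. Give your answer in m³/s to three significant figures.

w_2 = (2.6 − 0.0)/2 = 1.3 m; q_2 = 0.159 × 0.49 × 1.3 = 0.1013 m³/s
w_3 = (9.0 − 1.0)/2 = 4 m; q_3 = 0.253 × 0.76 × 4 = 0.7691 m³/s
w_4 = (12.1 − 2.6)/2 = 4.75 m; q_4 = 0.266 × 1.00 × 4.75 = 1.264 m³/s
w_5 = (16.5 − 9.0)/2 = 3.75 m; q_5 = 0.254 × 1.31 × 3.75 = 1.248 m³/s
Stations 1, 6 contribute zero (depth or velocity is 0).
Q = Σ qᵢ = 3.382 m³/s

3.38 m³/s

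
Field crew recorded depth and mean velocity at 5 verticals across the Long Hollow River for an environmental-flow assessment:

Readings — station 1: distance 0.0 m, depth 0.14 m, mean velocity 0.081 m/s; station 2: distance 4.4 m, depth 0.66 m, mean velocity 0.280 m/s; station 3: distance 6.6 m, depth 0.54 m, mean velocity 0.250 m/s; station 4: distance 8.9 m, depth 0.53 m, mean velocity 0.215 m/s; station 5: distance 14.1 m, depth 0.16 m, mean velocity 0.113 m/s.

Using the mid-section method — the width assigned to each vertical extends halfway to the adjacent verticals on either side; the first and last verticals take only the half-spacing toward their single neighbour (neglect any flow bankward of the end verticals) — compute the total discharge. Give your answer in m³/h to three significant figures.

5090 m³/h

w_1 = (4.4 − 0.0)/2 = 2.2 m; q_1 = 0.081 × 0.14 × 2.2 = 0.02495 m³/s
w_2 = (6.6 − 0.0)/2 = 3.3 m; q_2 = 0.280 × 0.66 × 3.3 = 0.6098 m³/s
w_3 = (8.9 − 4.4)/2 = 2.25 m; q_3 = 0.250 × 0.54 × 2.25 = 0.3038 m³/s
w_4 = (14.1 − 6.6)/2 = 3.75 m; q_4 = 0.215 × 0.53 × 3.75 = 0.4273 m³/s
w_5 = (14.1 − 8.9)/2 = 2.6 m; q_5 = 0.113 × 0.16 × 2.6 = 0.04701 m³/s
Q = Σ qᵢ = 1.413 m³/s
= 1.413 × 3600 = 5086 m³/h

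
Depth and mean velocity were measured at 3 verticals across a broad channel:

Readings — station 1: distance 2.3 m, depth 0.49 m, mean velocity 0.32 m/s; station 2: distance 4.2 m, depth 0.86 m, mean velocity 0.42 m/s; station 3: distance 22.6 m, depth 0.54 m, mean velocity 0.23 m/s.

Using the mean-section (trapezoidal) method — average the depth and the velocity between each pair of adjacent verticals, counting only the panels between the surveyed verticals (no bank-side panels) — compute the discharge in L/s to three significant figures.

Panel 1-2: Δb = 1.9 m, d̄ = (0.49+0.86)/2 = 0.675, v̄ = (0.32+0.42)/2 = 0.37 → q = 1.9×0.675×0.37 = 0.4745 m³/s
Panel 2-3: Δb = 18.4 m, d̄ = (0.86+0.54)/2 = 0.7, v̄ = (0.42+0.23)/2 = 0.325 → q = 18.4×0.7×0.325 = 4.186 m³/s
Q = Σ q = 4.661 m³/s
= 4.661 × 1000 = 4661 L/s

4660 L/s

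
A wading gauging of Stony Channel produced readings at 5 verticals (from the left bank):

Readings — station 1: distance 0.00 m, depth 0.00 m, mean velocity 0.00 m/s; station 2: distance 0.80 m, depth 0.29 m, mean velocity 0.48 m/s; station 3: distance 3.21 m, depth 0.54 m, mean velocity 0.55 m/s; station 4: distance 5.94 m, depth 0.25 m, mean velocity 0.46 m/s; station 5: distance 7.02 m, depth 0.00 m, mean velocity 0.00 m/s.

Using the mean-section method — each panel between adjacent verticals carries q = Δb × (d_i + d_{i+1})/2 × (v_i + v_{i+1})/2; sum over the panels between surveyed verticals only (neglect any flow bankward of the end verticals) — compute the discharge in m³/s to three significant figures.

Panel 1-2: Δb = 0.8 m, d̄ = (0.00+0.29)/2 = 0.145, v̄ = (0.00+0.48)/2 = 0.24 → q = 0.8×0.145×0.24 = 0.02784 m³/s
Panel 2-3: Δb = 2.41 m, d̄ = (0.29+0.54)/2 = 0.415, v̄ = (0.48+0.55)/2 = 0.515 → q = 2.41×0.415×0.515 = 0.5151 m³/s
Panel 3-4: Δb = 2.73 m, d̄ = (0.54+0.25)/2 = 0.395, v̄ = (0.55+0.46)/2 = 0.505 → q = 2.73×0.395×0.505 = 0.5446 m³/s
Panel 4-5: Δb = 1.08 m, d̄ = (0.25+0.00)/2 = 0.125, v̄ = (0.46+0.00)/2 = 0.23 → q = 1.08×0.125×0.23 = 0.03105 m³/s
Q = Σ q = 1.119 m³/s

1.12 m³/s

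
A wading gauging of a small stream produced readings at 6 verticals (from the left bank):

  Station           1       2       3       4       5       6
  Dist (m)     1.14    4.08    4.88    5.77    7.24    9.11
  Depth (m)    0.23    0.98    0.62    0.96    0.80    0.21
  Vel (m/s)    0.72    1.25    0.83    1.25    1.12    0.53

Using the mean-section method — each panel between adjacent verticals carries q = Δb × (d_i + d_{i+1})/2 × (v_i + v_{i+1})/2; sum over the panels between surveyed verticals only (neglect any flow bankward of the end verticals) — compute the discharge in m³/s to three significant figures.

5.46 m³/s

Panel 1-2: Δb = 2.94 m, d̄ = (0.23+0.98)/2 = 0.605, v̄ = (0.72+1.25)/2 = 0.985 → q = 2.94×0.605×0.985 = 1.752 m³/s
Panel 2-3: Δb = 0.8 m, d̄ = (0.98+0.62)/2 = 0.8, v̄ = (1.25+0.83)/2 = 1.04 → q = 0.8×0.8×1.04 = 0.6656 m³/s
Panel 3-4: Δb = 0.89 m, d̄ = (0.62+0.96)/2 = 0.79, v̄ = (0.83+1.25)/2 = 1.04 → q = 0.89×0.79×1.04 = 0.7312 m³/s
Panel 4-5: Δb = 1.47 m, d̄ = (0.96+0.80)/2 = 0.88, v̄ = (1.25+1.12)/2 = 1.185 → q = 1.47×0.88×1.185 = 1.533 m³/s
Panel 5-6: Δb = 1.87 m, d̄ = (0.80+0.21)/2 = 0.505, v̄ = (1.12+0.53)/2 = 0.825 → q = 1.87×0.505×0.825 = 0.7791 m³/s
Q = Σ q = 5.461 m³/s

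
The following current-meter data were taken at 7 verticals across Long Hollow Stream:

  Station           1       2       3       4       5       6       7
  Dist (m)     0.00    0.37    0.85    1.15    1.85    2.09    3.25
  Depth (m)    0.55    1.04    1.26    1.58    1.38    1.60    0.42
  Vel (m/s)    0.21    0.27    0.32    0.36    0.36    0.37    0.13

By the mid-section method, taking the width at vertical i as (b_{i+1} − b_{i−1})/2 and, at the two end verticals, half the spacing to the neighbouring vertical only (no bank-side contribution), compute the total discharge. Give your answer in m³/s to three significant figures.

1.26 m³/s

w_1 = (0.37 − 0.00)/2 = 0.185 m; q_1 = 0.21 × 0.55 × 0.185 = 0.02137 m³/s
w_2 = (0.85 − 0.00)/2 = 0.425 m; q_2 = 0.27 × 1.04 × 0.425 = 0.1193 m³/s
w_3 = (1.15 − 0.37)/2 = 0.39 m; q_3 = 0.32 × 1.26 × 0.39 = 0.1572 m³/s
w_4 = (1.85 − 0.85)/2 = 0.5 m; q_4 = 0.36 × 1.58 × 0.5 = 0.2844 m³/s
w_5 = (2.09 − 1.15)/2 = 0.47 m; q_5 = 0.36 × 1.38 × 0.47 = 0.2335 m³/s
w_6 = (3.25 − 1.85)/2 = 0.7 m; q_6 = 0.37 × 1.60 × 0.7 = 0.4144 m³/s
w_7 = (3.25 − 2.09)/2 = 0.58 m; q_7 = 0.13 × 0.42 × 0.58 = 0.03167 m³/s
Q = Σ qᵢ = 1.262 m³/s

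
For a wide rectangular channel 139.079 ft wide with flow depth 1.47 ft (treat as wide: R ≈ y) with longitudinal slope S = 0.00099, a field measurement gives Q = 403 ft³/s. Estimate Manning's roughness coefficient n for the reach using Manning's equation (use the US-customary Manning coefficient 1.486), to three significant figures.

A = b·y = 139.079 × 1.47 = 204.4 ft²
Wide channel: R ≈ y = 1.47 ft
n = (1.486/Q)·A·R^(2/3)·S^(1/2) = (1.486/403) × 204.4 × 1.293 × 0.03146 = 0.03067

0.0307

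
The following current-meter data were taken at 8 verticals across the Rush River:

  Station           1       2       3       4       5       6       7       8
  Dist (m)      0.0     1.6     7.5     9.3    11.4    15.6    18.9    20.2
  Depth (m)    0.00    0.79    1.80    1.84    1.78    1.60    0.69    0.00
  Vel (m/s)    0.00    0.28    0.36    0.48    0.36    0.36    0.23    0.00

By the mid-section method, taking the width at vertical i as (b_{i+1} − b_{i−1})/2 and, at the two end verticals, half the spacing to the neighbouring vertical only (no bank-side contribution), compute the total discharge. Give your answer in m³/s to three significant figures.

w_2 = (7.5 − 0.0)/2 = 3.75 m; q_2 = 0.28 × 0.79 × 3.75 = 0.8295 m³/s
w_3 = (9.3 − 1.6)/2 = 3.85 m; q_3 = 0.36 × 1.80 × 3.85 = 2.495 m³/s
w_4 = (11.4 − 7.5)/2 = 1.95 m; q_4 = 0.48 × 1.84 × 1.95 = 1.722 m³/s
w_5 = (15.6 − 9.3)/2 = 3.15 m; q_5 = 0.36 × 1.78 × 3.15 = 2.019 m³/s
w_6 = (18.9 − 11.4)/2 = 3.75 m; q_6 = 0.36 × 1.60 × 3.75 = 2.160 m³/s
w_7 = (20.2 − 15.6)/2 = 2.3 m; q_7 = 0.23 × 0.69 × 2.3 = 0.3650 m³/s
Stations 1, 8 contribute zero (depth or velocity is 0).
Q = Σ qᵢ = 9.590 m³/s

9.59 m³/s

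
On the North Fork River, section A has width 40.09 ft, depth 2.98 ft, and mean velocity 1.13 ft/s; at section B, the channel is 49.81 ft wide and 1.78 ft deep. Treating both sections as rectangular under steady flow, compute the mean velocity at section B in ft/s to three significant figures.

1.52 ft/s

Q = A₁V₁ = (40.09×2.98) × 1.13 = 135.0 ft³/s
A₂ = 49.81 × 1.78 = 88.66 ft²
V₂ = Q/A₂ = 135.0/88.66 = 1.523 ft/s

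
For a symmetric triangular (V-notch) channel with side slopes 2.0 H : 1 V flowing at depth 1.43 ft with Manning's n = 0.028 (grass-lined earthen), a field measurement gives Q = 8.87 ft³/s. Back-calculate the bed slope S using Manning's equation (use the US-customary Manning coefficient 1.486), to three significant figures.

0.00303

A = z·y² = 2.0×1.43² = 4.090 ft²
P = 2y√(1+z²) = 2×1.43×√(1+2.0²) = 6.395 ft
R = A/P = 4.090/6.395 = 0.6395 ft
S = (Q·n / (1.486·A·R^(2/3)))² = (8.87×0.028 / (1.486×4.090×0.7423))² = 0.003031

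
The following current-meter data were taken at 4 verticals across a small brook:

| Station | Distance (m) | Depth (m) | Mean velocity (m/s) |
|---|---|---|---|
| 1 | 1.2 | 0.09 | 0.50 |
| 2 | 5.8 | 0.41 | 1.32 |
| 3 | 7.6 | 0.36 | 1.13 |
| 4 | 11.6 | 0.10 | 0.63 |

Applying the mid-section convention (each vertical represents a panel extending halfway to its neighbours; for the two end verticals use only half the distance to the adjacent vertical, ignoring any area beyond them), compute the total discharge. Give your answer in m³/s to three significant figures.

w_1 = (5.8 − 1.2)/2 = 2.3 m; q_1 = 0.50 × 0.09 × 2.3 = 0.1035 m³/s
w_2 = (7.6 − 1.2)/2 = 3.2 m; q_2 = 1.32 × 0.41 × 3.2 = 1.732 m³/s
w_3 = (11.6 − 5.8)/2 = 2.9 m; q_3 = 1.13 × 0.36 × 2.9 = 1.180 m³/s
w_4 = (11.6 − 7.6)/2 = 2 m; q_4 = 0.63 × 0.10 × 2 = 0.1260 m³/s
Q = Σ qᵢ = 3.141 m³/s

3.14 m³/s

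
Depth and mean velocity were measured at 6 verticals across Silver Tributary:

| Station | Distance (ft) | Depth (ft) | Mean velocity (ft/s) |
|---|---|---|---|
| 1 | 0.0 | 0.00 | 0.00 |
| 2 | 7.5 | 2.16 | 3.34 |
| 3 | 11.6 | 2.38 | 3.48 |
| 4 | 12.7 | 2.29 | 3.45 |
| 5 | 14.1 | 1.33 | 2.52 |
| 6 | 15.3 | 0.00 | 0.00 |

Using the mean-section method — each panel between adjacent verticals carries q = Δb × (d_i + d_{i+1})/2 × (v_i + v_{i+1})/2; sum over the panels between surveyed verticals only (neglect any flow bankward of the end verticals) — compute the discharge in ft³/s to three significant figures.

Panel 1-2: Δb = 7.5 ft, d̄ = (0.00+2.16)/2 = 1.08, v̄ = (0.00+3.34)/2 = 1.67 → q = 7.5×1.08×1.67 = 13.53 ft³/s
Panel 2-3: Δb = 4.1 ft, d̄ = (2.16+2.38)/2 = 2.27, v̄ = (3.34+3.48)/2 = 3.41 → q = 4.1×2.27×3.41 = 31.74 ft³/s
Panel 3-4: Δb = 1.1 ft, d̄ = (2.38+2.29)/2 = 2.335, v̄ = (3.48+3.45)/2 = 3.465 → q = 1.1×2.335×3.465 = 8.900 ft³/s
Panel 4-5: Δb = 1.4 ft, d̄ = (2.29+1.33)/2 = 1.81, v̄ = (3.45+2.52)/2 = 2.985 → q = 1.4×1.81×2.985 = 7.564 ft³/s
Panel 5-6: Δb = 1.2 ft, d̄ = (1.33+0.00)/2 = 0.665, v̄ = (2.52+0.00)/2 = 1.26 → q = 1.2×0.665×1.26 = 1.005 ft³/s
Q = Σ q = 62.73 ft³/s

62.7 ft³/s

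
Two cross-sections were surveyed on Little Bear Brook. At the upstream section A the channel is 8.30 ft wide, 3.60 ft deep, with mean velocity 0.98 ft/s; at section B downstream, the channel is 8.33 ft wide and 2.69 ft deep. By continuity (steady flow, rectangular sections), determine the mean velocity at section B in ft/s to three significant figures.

1.31 ft/s

Q = A₁V₁ = (8.30×3.60) × 0.98 = 29.28 ft³/s
A₂ = 8.33 × 2.69 = 22.41 ft²
V₂ = Q/A₂ = 29.28/22.41 = 1.307 ft/s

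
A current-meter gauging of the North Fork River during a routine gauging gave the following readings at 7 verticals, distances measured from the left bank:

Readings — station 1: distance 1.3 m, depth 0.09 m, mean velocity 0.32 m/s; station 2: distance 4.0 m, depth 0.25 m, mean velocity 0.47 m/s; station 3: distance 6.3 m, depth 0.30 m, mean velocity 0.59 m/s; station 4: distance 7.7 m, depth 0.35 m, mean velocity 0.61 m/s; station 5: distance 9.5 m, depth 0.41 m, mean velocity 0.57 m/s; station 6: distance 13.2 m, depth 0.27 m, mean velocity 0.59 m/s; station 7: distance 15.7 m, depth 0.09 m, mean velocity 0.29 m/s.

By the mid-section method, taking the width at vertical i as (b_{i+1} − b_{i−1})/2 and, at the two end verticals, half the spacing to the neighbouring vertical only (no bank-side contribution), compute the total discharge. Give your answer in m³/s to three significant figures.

2.17 m³/s

w_1 = (4.0 − 1.3)/2 = 1.35 m; q_1 = 0.32 × 0.09 × 1.35 = 0.03888 m³/s
w_2 = (6.3 − 1.3)/2 = 2.5 m; q_2 = 0.47 × 0.25 × 2.5 = 0.2938 m³/s
w_3 = (7.7 − 4.0)/2 = 1.85 m; q_3 = 0.59 × 0.30 × 1.85 = 0.3275 m³/s
w_4 = (9.5 − 6.3)/2 = 1.6 m; q_4 = 0.61 × 0.35 × 1.6 = 0.3416 m³/s
w_5 = (13.2 − 7.7)/2 = 2.75 m; q_5 = 0.57 × 0.41 × 2.75 = 0.6427 m³/s
w_6 = (15.7 − 9.5)/2 = 3.1 m; q_6 = 0.59 × 0.27 × 3.1 = 0.4938 m³/s
w_7 = (15.7 − 13.2)/2 = 1.25 m; q_7 = 0.29 × 0.09 × 1.25 = 0.03263 m³/s
Q = Σ qᵢ = 2.171 m³/s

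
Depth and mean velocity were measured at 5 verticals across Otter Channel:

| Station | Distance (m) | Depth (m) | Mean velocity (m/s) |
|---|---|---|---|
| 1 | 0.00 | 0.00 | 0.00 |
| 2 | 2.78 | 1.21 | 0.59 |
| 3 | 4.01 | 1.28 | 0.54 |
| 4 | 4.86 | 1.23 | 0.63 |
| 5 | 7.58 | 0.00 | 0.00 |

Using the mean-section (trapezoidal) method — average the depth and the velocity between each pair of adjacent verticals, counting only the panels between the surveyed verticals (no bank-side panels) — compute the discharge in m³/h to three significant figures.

Panel 1-2: Δb = 2.78 m, d̄ = (0.00+1.21)/2 = 0.605, v̄ = (0.00+0.59)/2 = 0.295 → q = 2.78×0.605×0.295 = 0.4962 m³/s
Panel 2-3: Δb = 1.23 m, d̄ = (1.21+1.28)/2 = 1.245, v̄ = (0.59+0.54)/2 = 0.565 → q = 1.23×1.245×0.565 = 0.8652 m³/s
Panel 3-4: Δb = 0.85 m, d̄ = (1.28+1.23)/2 = 1.255, v̄ = (0.54+0.63)/2 = 0.585 → q = 0.85×1.255×0.585 = 0.6240 m³/s
Panel 4-5: Δb = 2.72 m, d̄ = (1.23+0.00)/2 = 0.615, v̄ = (0.63+0.00)/2 = 0.315 → q = 2.72×0.615×0.315 = 0.5269 m³/s
Q = Σ q = 2.512 m³/s
= 2.512 × 3600 = 9044 m³/h

9040 m³/h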